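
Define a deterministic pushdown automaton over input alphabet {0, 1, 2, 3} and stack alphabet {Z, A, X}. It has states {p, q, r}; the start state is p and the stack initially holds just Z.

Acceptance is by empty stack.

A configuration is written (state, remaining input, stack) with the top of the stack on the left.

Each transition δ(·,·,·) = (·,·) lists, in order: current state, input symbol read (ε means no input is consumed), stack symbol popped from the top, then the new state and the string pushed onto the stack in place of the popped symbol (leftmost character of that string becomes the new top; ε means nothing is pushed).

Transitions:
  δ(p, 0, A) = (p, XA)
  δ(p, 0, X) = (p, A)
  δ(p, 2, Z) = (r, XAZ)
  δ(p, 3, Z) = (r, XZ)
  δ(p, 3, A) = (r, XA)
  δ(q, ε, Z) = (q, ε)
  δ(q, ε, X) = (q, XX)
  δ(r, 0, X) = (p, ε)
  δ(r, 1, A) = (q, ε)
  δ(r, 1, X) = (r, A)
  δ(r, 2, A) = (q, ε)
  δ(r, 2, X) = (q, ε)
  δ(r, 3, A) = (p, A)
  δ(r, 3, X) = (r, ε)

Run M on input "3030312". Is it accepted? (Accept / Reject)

Accept

(p, 3030312, Z) ⊢ (r, 030312, XZ) ⊢ (p, 30312, Z) ⊢ (r, 0312, XZ) ⊢ (p, 312, Z) ⊢ (r, 12, XZ) ⊢ (r, 2, AZ) ⊢ (q, ε, Z) ⊢ (q, ε, ε)
All input consumed and the stack is empty.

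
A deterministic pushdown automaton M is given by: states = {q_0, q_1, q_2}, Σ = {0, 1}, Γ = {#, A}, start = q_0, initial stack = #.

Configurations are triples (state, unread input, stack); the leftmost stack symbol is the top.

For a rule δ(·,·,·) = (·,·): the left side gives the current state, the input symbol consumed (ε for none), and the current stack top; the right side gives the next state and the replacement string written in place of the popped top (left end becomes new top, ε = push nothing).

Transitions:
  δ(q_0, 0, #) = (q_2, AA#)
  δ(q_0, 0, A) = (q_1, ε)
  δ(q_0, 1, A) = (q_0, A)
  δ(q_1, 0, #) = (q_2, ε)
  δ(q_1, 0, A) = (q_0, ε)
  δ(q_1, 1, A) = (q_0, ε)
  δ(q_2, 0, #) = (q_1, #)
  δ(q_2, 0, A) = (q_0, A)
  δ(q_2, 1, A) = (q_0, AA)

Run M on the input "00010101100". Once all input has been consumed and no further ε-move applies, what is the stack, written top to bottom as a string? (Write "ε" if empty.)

ε

(q_0, 00010101100, #)
  read 0, top #: go to q_2, push AA# → (q_2, 0010101100, AA#)
  read 0, top A: go to q_0, push A → (q_0, 010101100, AA#)
  read 0, top A: go to q_1, push ε → (q_1, 10101100, A#)
  read 1, top A: go to q_0, push ε → (q_0, 0101100, #)
  read 0, top #: go to q_2, push AA# → (q_2, 101100, AA#)
  read 1, top A: go to q_0, push AA → (q_0, 01100, AAA#)
  read 0, top A: go to q_1, push ε → (q_1, 1100, AA#)
  read 1, top A: go to q_0, push ε → (q_0, 100, A#)
  read 1, top A: go to q_0, push A → (q_0, 00, A#)
  read 0, top A: go to q_1, push ε → (q_1, 0, #)
  read 0, top #: go to q_2, push ε → (q_2, ε, ε)
All input consumed in state q_2 with stack ε.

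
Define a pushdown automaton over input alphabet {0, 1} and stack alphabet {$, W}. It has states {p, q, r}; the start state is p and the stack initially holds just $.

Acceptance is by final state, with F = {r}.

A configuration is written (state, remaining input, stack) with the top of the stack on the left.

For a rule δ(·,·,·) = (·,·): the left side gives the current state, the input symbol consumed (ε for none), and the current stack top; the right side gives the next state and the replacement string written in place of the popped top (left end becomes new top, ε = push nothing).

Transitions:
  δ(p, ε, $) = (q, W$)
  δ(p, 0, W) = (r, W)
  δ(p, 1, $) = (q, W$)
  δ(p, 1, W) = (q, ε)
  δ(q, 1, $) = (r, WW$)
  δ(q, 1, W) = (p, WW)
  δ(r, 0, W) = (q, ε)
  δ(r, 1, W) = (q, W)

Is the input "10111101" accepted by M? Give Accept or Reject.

Reject

No computation consumes all input and reaches a final state.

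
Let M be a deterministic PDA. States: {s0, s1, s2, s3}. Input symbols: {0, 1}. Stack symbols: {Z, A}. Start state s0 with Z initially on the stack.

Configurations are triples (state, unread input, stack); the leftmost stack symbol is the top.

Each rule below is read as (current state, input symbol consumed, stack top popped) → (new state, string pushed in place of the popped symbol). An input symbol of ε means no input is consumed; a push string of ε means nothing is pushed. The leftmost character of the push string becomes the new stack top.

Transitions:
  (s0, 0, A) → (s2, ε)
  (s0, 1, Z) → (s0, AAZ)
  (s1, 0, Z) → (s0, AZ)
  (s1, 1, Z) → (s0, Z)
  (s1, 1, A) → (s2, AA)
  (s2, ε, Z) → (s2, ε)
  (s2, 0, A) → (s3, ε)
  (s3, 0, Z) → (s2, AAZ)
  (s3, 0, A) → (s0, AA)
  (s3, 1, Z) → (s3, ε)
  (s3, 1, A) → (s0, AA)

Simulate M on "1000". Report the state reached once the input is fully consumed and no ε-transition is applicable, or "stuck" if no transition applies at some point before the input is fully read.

s2

(s0, 1000, Z)
  read 1, top Z: go to s0, push AAZ → (s0, 000, AAZ)
  read 0, top A: go to s2, push ε → (s2, 00, AZ)
  read 0, top A: go to s3, push ε → (s3, 0, Z)
  read 0, top Z: go to s2, push AAZ → (s2, ε, AAZ)
All input consumed; M is in state s2.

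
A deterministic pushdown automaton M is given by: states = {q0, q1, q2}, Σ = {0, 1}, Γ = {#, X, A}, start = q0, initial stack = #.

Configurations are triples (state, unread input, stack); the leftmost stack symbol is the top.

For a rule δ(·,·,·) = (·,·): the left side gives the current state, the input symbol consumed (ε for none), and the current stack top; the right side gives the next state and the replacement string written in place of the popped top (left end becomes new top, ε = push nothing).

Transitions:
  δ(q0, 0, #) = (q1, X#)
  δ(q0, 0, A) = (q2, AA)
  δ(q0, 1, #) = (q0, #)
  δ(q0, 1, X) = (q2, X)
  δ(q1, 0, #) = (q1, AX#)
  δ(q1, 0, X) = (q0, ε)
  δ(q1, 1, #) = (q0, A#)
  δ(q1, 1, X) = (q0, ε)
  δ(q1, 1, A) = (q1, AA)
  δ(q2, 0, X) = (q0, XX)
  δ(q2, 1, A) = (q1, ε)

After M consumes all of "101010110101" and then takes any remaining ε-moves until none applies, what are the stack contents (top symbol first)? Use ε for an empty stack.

(q0, 101010110101, #)
  read 1, top #: go to q0, push # → (q0, 01010110101, #)
  read 0, top #: go to q1, push X# → (q1, 1010110101, X#)
  read 1, top X: go to q0, push ε → (q0, 010110101, #)
  read 0, top #: go to q1, push X# → (q1, 10110101, X#)
  read 1, top X: go to q0, push ε → (q0, 0110101, #)
  read 0, top #: go to q1, push X# → (q1, 110101, X#)
  read 1, top X: go to q0, push ε → (q0, 10101, #)
  read 1, top #: go to q0, push # → (q0, 0101, #)
  read 0, top #: go to q1, push X# → (q1, 101, X#)
  read 1, top X: go to q0, push ε → (q0, 01, #)
  read 0, top #: go to q1, push X# → (q1, 1, X#)
  read 1, top X: go to q0, push ε → (q0, ε, #)
All input consumed in state q0 with stack #.

#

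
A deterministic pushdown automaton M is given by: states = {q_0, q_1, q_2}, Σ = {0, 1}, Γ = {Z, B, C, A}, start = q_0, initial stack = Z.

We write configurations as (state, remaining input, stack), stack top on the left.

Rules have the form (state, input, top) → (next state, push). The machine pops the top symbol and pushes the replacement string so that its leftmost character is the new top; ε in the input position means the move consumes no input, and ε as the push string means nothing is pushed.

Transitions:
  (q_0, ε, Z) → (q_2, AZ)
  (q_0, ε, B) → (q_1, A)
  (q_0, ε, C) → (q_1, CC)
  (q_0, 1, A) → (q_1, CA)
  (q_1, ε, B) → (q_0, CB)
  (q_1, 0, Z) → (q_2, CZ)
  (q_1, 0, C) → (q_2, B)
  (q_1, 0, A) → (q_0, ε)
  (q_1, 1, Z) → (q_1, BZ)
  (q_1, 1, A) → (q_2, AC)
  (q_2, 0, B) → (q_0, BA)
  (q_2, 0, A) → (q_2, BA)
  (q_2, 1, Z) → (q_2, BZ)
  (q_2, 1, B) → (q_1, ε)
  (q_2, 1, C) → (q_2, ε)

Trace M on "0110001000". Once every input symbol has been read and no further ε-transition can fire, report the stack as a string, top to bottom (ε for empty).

(q_0, 0110001000, Z)
  ε-move, top Z: go to q_2, push AZ → (q_2, 0110001000, AZ)
  read 0, top A: go to q_2, push BA → (q_2, 110001000, BAZ)
  read 1, top B: go to q_1, push ε → (q_1, 10001000, AZ)
  read 1, top A: go to q_2, push AC → (q_2, 0001000, ACZ)
  read 0, top A: go to q_2, push BA → (q_2, 001000, BACZ)
  read 0, top B: go to q_0, push BA → (q_0, 01000, BAACZ)
  ε-move, top B: go to q_1, push A → (q_1, 01000, AAACZ)
  read 0, top A: go to q_0, push ε → (q_0, 1000, AACZ)
  read 1, top A: go to q_1, push CA → (q_1, 000, CAACZ)
  read 0, top C: go to q_2, push B → (q_2, 00, BAACZ)
  read 0, top B: go to q_0, push BA → (q_0, 0, BAAACZ)
  ε-move, top B: go to q_1, push A → (q_1, 0, AAAACZ)
  read 0, top A: go to q_0, push ε → (q_0, ε, AAACZ)
All input consumed in state q_0 with stack AAACZ.

AAACZ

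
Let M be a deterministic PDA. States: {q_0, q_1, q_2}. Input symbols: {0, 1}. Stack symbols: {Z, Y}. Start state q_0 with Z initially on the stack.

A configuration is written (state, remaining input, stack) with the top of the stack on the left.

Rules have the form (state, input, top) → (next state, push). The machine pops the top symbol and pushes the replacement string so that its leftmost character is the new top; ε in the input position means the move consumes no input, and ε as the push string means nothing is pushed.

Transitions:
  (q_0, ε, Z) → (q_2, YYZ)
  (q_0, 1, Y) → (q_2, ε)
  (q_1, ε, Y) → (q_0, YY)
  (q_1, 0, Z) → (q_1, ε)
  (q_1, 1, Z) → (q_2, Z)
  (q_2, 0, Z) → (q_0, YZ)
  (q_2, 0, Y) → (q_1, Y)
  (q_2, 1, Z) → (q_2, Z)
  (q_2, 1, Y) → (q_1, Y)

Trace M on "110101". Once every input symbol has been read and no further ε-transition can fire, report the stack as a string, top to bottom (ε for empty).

YYZ

(q_0, 110101, Z)
  ε-move, top Z: go to q_2, push YYZ → (q_2, 110101, YYZ)
  read 1, top Y: go to q_1, push Y → (q_1, 10101, YYZ)
  ε-move, top Y: go to q_0, push YY → (q_0, 10101, YYYZ)
  read 1, top Y: go to q_2, push ε → (q_2, 0101, YYZ)
  read 0, top Y: go to q_1, push Y → (q_1, 101, YYZ)
  ε-move, top Y: go to q_0, push YY → (q_0, 101, YYYZ)
  read 1, top Y: go to q_2, push ε → (q_2, 01, YYZ)
  read 0, top Y: go to q_1, push Y → (q_1, 1, YYZ)
  ε-move, top Y: go to q_0, push YY → (q_0, 1, YYYZ)
  read 1, top Y: go to q_2, push ε → (q_2, ε, YYZ)
All input consumed in state q_2 with stack YYZ.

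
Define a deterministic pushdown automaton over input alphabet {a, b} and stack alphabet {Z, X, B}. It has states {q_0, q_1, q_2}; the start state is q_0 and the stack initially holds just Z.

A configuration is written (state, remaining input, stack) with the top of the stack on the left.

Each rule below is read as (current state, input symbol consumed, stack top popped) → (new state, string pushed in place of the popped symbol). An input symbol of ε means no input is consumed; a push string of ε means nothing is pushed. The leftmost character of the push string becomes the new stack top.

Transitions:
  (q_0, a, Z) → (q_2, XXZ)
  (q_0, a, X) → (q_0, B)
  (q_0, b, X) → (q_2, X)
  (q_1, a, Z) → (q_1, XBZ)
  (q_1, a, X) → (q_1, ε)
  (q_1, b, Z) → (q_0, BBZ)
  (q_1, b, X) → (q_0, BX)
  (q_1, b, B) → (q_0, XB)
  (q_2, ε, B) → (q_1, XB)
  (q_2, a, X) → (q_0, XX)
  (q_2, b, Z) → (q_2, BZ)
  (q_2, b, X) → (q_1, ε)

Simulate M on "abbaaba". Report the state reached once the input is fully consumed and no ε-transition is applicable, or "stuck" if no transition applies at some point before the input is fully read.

stuck

(q_0, abbaaba, Z)
  read a, top Z: go to q_2, push XXZ → (q_2, bbaaba, XXZ)
  read b, top X: go to q_1, push ε → (q_1, baaba, XZ)
  read b, top X: go to q_0, push BX → (q_0, aaba, BXZ)
No transition for (q_0, a, top B); M blocks with input aaba remaining.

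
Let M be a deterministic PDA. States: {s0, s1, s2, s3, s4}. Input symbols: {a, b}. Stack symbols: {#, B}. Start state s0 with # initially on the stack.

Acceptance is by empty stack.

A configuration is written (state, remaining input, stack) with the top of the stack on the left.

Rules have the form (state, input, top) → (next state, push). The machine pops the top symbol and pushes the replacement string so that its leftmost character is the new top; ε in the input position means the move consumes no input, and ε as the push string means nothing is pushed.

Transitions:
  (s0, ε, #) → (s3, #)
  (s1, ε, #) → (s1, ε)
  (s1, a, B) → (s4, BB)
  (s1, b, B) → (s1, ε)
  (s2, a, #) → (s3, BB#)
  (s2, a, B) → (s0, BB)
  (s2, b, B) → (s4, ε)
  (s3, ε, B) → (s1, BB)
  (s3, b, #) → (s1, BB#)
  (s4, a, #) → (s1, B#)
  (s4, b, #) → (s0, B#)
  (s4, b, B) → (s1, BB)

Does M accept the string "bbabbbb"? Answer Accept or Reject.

(s0, bbabbbb, #)
  ε-move, top #: go to s3, push # → (s3, bbabbbb, #)
  read b, top #: go to s1, push BB# → (s1, babbbb, BB#)
  read b, top B: go to s1, push ε → (s1, abbbb, B#)
  read a, top B: go to s4, push BB → (s4, bbbb, BB#)
  read b, top B: go to s1, push BB → (s1, bbb, BBB#)
  read b, top B: go to s1, push ε → (s1, bb, BB#)
  read b, top B: go to s1, push ε → (s1, b, B#)
  read b, top B: go to s1, push ε → (s1, ε, #)
  ε-move, top #: go to s1, push ε → (s1, ε, ε)
All input consumed and the stack is empty.

Accept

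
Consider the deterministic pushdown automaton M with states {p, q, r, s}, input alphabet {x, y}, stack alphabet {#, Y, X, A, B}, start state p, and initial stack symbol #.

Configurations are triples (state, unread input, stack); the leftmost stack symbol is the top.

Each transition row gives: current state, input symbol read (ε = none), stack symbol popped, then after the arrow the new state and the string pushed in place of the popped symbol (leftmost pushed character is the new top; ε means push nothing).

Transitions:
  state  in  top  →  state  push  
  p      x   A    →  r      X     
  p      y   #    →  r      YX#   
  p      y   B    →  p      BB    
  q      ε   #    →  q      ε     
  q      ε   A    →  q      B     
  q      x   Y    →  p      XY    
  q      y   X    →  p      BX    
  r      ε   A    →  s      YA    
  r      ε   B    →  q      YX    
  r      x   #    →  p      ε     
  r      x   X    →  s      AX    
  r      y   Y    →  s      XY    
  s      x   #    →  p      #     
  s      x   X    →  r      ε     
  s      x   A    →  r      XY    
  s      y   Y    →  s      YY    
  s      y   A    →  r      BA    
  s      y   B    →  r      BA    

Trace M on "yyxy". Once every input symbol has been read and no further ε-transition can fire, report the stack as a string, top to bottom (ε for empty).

(p, yyxy, #)
  read y, top #: go to r, push YX# → (r, yxy, YX#)
  read y, top Y: go to s, push XY → (s, xy, XYX#)
  read x, top X: go to r, push ε → (r, y, YX#)
  read y, top Y: go to s, push XY → (s, ε, XYX#)
All input consumed in state s with stack XYX#.

XYX#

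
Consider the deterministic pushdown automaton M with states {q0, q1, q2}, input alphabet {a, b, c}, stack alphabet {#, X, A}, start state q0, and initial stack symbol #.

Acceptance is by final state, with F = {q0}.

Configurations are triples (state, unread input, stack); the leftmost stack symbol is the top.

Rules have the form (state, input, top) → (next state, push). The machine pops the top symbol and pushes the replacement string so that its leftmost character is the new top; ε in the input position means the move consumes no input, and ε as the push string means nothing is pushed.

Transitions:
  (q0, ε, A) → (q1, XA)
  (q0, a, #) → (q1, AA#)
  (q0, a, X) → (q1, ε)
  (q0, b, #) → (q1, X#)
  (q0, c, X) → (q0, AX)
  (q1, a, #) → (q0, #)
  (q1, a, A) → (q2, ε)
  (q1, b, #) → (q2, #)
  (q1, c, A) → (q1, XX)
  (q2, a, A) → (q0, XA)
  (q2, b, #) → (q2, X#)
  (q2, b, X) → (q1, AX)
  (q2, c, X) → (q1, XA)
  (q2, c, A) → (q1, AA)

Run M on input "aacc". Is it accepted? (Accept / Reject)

(q0, aacc, #) ⊢ (q1, acc, AA#) ⊢ (q2, cc, A#) ⊢ (q1, c, AA#) ⊢ (q1, ε, XXA#)
All input consumed; state q1 ∉ F and no further ε-move applies.

Reject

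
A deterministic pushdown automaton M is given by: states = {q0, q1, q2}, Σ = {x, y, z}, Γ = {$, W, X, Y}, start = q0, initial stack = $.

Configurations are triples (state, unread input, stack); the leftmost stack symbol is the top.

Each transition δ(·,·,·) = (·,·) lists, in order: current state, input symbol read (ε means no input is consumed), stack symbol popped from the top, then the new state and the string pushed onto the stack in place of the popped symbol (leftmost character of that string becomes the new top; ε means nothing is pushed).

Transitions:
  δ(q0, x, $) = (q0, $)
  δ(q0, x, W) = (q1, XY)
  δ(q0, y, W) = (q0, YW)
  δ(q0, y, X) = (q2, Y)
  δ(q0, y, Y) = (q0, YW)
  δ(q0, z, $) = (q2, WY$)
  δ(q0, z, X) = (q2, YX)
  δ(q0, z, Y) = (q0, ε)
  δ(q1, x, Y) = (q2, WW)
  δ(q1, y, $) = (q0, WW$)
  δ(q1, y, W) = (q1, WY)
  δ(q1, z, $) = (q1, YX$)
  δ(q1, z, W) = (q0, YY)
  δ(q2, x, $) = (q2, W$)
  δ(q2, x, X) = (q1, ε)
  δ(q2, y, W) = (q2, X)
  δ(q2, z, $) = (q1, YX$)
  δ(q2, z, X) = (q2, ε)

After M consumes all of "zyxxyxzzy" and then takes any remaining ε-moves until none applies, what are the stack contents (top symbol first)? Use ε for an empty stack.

YW$

(q0, zyxxyxzzy, $) ⊢ (q2, yxxyxzzy, WY$) ⊢ (q2, xxyxzzy, XY$) ⊢ (q1, xyxzzy, Y$) ⊢ (q2, yxzzy, WW$) ⊢ (q2, xzzy, XW$) ⊢ (q1, zzy, W$) ⊢ (q0, zy, YY$) ⊢ (q0, y, Y$) ⊢ (q0, ε, YW$)
All input consumed in state q0 with stack YW$.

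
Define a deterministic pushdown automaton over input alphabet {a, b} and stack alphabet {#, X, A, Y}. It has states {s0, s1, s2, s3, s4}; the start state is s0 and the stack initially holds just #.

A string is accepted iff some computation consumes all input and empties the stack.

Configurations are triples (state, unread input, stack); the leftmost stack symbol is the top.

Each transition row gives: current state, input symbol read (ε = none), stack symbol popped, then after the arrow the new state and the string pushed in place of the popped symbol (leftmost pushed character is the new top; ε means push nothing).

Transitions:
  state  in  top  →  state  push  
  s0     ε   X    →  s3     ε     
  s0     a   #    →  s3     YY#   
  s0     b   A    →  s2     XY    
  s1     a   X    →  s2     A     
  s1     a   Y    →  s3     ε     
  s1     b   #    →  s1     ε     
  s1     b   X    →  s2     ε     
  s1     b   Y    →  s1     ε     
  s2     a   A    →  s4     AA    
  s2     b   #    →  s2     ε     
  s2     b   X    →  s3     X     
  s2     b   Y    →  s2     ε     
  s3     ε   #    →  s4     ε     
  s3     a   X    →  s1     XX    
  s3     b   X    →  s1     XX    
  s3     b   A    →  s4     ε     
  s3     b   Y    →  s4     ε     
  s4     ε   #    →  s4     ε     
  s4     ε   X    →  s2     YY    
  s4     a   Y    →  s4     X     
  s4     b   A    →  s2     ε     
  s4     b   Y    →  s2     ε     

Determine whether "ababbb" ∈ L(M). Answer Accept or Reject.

(s0, ababbb, #) ⊢ (s3, babbb, YY#) ⊢ (s4, abbb, Y#) ⊢ (s4, bbb, X#) ⊢ (s2, bbb, YY#) ⊢ (s2, bb, Y#) ⊢ (s2, b, #) ⊢ (s2, ε, ε)
All input consumed and the stack is empty.

Accept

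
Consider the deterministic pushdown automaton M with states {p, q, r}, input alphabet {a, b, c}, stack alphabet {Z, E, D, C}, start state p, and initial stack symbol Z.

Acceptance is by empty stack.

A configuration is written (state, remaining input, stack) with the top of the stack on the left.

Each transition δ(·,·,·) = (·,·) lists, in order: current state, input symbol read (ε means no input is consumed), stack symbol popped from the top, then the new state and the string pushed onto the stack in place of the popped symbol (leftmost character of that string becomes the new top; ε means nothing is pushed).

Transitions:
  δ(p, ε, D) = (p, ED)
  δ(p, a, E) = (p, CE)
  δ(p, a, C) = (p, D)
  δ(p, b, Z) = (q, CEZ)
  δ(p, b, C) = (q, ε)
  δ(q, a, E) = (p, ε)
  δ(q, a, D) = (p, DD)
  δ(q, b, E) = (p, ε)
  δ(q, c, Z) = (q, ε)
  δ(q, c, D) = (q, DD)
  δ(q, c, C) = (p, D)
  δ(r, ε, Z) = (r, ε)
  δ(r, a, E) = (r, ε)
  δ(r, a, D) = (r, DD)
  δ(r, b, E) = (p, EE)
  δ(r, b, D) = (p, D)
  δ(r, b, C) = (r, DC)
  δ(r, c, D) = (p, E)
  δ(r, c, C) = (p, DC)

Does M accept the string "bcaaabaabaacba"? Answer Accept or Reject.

(p, bcaaabaabaacba, Z)
  read b, top Z: go to q, push CEZ → (q, caaabaabaacba, CEZ)
  read c, top C: go to p, push D → (p, aaabaabaacba, DEZ)
  ε-move, top D: go to p, push ED → (p, aaabaabaacba, EDEZ)
  read a, top E: go to p, push CE → (p, aabaabaacba, CEDEZ)
  read a, top C: go to p, push D → (p, abaabaacba, DEDEZ)
  ε-move, top D: go to p, push ED → (p, abaabaacba, EDEDEZ)
  read a, top E: go to p, push CE → (p, baabaacba, CEDEDEZ)
  read b, top C: go to q, push ε → (q, aabaacba, EDEDEZ)
  read a, top E: go to p, push ε → (p, abaacba, DEDEZ)
  ε-move, top D: go to p, push ED → (p, abaacba, EDEDEZ)
  read a, top E: go to p, push CE → (p, baacba, CEDEDEZ)
  read b, top C: go to q, push ε → (q, aacba, EDEDEZ)
  read a, top E: go to p, push ε → (p, acba, DEDEZ)
  ε-move, top D: go to p, push ED → (p, acba, EDEDEZ)
  read a, top E: go to p, push CE → (p, cba, CEDEDEZ)
No transition applies at (p, cba, CEDEDEZ); input not fully consumed.

Reject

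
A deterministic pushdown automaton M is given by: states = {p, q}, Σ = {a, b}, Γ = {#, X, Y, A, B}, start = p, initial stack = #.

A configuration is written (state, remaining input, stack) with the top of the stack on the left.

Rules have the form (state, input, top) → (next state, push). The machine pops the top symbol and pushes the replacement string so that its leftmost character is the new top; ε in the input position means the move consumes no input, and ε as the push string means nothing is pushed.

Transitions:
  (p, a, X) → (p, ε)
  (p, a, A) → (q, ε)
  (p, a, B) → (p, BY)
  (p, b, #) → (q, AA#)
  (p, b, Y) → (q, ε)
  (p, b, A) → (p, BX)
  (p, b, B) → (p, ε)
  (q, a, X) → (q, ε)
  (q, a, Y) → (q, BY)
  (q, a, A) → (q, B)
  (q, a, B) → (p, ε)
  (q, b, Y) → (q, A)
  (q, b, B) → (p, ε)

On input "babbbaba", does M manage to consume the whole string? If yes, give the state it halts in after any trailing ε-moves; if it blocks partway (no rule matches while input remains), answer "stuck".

q

(p, babbbaba, #) ⊢ (q, abbbaba, AA#) ⊢ (q, bbbaba, BA#) ⊢ (p, bbaba, A#) ⊢ (p, baba, BX#) ⊢ (p, aba, X#) ⊢ (p, ba, #) ⊢ (q, a, AA#) ⊢ (q, ε, BA#)
All input consumed; M is in state q.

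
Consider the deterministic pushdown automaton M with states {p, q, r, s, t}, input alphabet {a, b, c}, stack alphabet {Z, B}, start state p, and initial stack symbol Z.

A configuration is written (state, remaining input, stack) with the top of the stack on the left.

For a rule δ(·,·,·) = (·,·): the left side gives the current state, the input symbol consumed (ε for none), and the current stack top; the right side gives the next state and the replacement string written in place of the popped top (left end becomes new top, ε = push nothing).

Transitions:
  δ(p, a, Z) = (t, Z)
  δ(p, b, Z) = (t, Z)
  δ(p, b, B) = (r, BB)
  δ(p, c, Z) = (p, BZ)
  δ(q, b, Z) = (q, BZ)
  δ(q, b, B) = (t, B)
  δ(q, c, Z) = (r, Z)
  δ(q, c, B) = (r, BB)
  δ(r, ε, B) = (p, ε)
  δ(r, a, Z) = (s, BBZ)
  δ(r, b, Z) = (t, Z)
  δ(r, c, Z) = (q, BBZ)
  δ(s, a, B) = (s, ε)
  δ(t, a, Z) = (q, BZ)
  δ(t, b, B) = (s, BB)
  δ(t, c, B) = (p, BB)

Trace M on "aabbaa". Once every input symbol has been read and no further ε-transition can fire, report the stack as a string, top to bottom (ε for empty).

Z

(p, aabbaa, Z)
  read a, top Z: go to t, push Z → (t, abbaa, Z)
  read a, top Z: go to q, push BZ → (q, bbaa, BZ)
  read b, top B: go to t, push B → (t, baa, BZ)
  read b, top B: go to s, push BB → (s, aa, BBZ)
  read a, top B: go to s, push ε → (s, a, BZ)
  read a, top B: go to s, push ε → (s, ε, Z)
All input consumed in state s with stack Z.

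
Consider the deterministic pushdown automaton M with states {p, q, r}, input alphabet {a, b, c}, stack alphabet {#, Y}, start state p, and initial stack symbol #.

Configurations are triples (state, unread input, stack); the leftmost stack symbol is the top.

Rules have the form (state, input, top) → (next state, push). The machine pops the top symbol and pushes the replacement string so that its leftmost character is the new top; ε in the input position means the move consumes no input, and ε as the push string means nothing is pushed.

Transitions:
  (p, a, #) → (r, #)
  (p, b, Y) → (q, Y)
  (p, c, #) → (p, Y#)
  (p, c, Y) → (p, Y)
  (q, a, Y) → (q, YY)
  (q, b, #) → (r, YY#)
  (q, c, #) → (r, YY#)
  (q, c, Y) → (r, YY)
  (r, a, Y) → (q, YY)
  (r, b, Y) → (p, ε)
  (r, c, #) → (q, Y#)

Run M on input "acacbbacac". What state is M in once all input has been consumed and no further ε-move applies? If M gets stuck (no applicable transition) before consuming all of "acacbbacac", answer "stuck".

(p, acacbbacac, #)
  read a, top #: go to r, push # → (r, cacbbacac, #)
  read c, top #: go to q, push Y# → (q, acbbacac, Y#)
  read a, top Y: go to q, push YY → (q, cbbacac, YY#)
  read c, top Y: go to r, push YY → (r, bbacac, YYY#)
  read b, top Y: go to p, push ε → (p, bacac, YY#)
  read b, top Y: go to q, push Y → (q, acac, YY#)
  read a, top Y: go to q, push YY → (q, cac, YYY#)
  read c, top Y: go to r, push YY → (r, ac, YYYY#)
  read a, top Y: go to q, push YY → (q, c, YYYYY#)
  read c, top Y: go to r, push YY → (r, ε, YYYYYY#)
All input consumed; M is in state r.

r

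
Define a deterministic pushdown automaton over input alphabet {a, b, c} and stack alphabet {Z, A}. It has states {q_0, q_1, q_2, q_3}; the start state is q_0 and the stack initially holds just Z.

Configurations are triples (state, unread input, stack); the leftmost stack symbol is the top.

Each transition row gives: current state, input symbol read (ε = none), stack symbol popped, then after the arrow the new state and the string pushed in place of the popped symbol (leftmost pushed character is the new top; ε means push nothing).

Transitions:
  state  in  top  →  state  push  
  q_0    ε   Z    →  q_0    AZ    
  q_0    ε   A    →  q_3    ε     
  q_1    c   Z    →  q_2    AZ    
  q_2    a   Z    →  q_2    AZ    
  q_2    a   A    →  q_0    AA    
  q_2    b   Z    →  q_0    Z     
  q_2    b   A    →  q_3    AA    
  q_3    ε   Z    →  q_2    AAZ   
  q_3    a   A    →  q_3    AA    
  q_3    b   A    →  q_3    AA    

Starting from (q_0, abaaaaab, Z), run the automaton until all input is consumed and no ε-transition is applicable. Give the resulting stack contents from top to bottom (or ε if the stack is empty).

AAAAAAAAAZ

(q_0, abaaaaab, Z)
  ε-move, top Z: go to q_0, push AZ → (q_0, abaaaaab, AZ)
  ε-move, top A: go to q_3, push ε → (q_3, abaaaaab, Z)
  ε-move, top Z: go to q_2, push AAZ → (q_2, abaaaaab, AAZ)
  read a, top A: go to q_0, push AA → (q_0, baaaaab, AAAZ)
  ε-move, top A: go to q_3, push ε → (q_3, baaaaab, AAZ)
  read b, top A: go to q_3, push AA → (q_3, aaaaab, AAAZ)
  read a, top A: go to q_3, push AA → (q_3, aaaab, AAAAZ)
  read a, top A: go to q_3, push AA → (q_3, aaab, AAAAAZ)
  read a, top A: go to q_3, push AA → (q_3, aab, AAAAAAZ)
  read a, top A: go to q_3, push AA → (q_3, ab, AAAAAAAZ)
  read a, top A: go to q_3, push AA → (q_3, b, AAAAAAAAZ)
  read b, top A: go to q_3, push AA → (q_3, ε, AAAAAAAAAZ)
All input consumed in state q_3 with stack AAAAAAAAAZ.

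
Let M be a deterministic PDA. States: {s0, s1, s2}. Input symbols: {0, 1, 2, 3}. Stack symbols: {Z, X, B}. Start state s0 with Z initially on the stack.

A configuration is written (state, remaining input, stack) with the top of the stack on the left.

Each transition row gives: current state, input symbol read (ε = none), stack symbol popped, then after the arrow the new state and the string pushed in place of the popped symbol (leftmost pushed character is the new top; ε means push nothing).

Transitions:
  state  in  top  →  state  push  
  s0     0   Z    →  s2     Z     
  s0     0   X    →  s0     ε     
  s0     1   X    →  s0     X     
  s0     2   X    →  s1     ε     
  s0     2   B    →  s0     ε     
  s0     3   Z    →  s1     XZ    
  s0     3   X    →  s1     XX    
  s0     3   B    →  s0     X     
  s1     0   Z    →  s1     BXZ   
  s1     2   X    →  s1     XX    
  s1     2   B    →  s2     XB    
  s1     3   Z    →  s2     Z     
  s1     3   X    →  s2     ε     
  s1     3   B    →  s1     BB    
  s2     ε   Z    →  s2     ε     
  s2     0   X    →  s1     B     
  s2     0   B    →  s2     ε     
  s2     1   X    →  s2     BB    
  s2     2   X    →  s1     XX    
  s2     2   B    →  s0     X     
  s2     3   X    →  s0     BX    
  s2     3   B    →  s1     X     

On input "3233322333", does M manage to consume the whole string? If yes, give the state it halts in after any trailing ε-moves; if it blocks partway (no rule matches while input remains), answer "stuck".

(s0, 3233322333, Z)
  read 3, top Z: go to s1, push XZ → (s1, 233322333, XZ)
  read 2, top X: go to s1, push XX → (s1, 33322333, XXZ)
  read 3, top X: go to s2, push ε → (s2, 3322333, XZ)
  read 3, top X: go to s0, push BX → (s0, 322333, BXZ)
  read 3, top B: go to s0, push X → (s0, 22333, XXZ)
  read 2, top X: go to s1, push ε → (s1, 2333, XZ)
  read 2, top X: go to s1, push XX → (s1, 333, XXZ)
  read 3, top X: go to s2, push ε → (s2, 33, XZ)
  read 3, top X: go to s0, push BX → (s0, 3, BXZ)
  read 3, top B: go to s0, push X → (s0, ε, XXZ)
All input consumed; M is in state s0.

s0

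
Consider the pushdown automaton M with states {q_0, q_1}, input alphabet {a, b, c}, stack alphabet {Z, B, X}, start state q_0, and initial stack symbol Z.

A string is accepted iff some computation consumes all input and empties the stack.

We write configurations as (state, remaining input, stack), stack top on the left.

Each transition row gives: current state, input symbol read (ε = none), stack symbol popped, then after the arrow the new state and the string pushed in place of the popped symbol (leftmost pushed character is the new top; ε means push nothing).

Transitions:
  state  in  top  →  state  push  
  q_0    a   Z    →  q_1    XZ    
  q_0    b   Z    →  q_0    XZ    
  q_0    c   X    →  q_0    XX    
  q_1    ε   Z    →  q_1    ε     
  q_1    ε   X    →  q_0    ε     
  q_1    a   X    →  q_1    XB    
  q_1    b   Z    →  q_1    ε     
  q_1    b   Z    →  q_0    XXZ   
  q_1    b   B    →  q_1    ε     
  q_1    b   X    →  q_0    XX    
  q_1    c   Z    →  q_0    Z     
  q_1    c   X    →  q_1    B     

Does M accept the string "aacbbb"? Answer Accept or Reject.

One accepting computation: (q_0, aacbbb, Z) ⊢ (q_1, acbbb, XZ) ⊢ (q_1, cbbb, XBZ) ⊢ (q_1, bbb, BBZ) ⊢ (q_1, bb, BZ) ⊢ (q_1, b, Z) ⊢ (q_1, ε, ε)
All input consumed and the stack is empty.

Accept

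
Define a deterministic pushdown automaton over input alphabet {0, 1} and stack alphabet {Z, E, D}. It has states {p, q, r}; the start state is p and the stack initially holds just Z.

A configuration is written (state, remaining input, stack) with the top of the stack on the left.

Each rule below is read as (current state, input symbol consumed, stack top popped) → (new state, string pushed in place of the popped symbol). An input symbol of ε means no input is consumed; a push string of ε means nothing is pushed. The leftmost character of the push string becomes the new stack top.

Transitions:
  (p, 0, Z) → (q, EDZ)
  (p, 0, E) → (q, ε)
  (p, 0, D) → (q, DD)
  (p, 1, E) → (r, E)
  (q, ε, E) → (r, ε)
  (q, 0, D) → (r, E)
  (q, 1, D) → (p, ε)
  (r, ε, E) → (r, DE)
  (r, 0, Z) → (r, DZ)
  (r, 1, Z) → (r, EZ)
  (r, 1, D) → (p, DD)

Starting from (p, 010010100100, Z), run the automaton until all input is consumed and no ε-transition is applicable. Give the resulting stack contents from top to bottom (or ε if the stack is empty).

(p, 010010100100, Z)
  read 0, top Z: go to q, push EDZ → (q, 10010100100, EDZ)
  ε-move, top E: go to r, push ε → (r, 10010100100, DZ)
  read 1, top D: go to p, push DD → (p, 0010100100, DDZ)
  read 0, top D: go to q, push DD → (q, 010100100, DDDZ)
  read 0, top D: go to r, push E → (r, 10100100, EDDZ)
  ε-move, top E: go to r, push DE → (r, 10100100, DEDDZ)
  read 1, top D: go to p, push DD → (p, 0100100, DDEDDZ)
  read 0, top D: go to q, push DD → (q, 100100, DDDEDDZ)
  read 1, top D: go to p, push ε → (p, 00100, DDEDDZ)
  read 0, top D: go to q, push DD → (q, 0100, DDDEDDZ)
  read 0, top D: go to r, push E → (r, 100, EDDEDDZ)
  ε-move, top E: go to r, push DE → (r, 100, DEDDEDDZ)
  read 1, top D: go to p, push DD → (p, 00, DDEDDEDDZ)
  read 0, top D: go to q, push DD → (q, 0, DDDEDDEDDZ)
  read 0, top D: go to r, push E → (r, ε, EDDEDDEDDZ)
  ε-move, top E: go to r, push DE → (r, ε, DEDDEDDEDDZ)
All input consumed in state r with stack DEDDEDDEDDZ.

DEDDEDDEDDZ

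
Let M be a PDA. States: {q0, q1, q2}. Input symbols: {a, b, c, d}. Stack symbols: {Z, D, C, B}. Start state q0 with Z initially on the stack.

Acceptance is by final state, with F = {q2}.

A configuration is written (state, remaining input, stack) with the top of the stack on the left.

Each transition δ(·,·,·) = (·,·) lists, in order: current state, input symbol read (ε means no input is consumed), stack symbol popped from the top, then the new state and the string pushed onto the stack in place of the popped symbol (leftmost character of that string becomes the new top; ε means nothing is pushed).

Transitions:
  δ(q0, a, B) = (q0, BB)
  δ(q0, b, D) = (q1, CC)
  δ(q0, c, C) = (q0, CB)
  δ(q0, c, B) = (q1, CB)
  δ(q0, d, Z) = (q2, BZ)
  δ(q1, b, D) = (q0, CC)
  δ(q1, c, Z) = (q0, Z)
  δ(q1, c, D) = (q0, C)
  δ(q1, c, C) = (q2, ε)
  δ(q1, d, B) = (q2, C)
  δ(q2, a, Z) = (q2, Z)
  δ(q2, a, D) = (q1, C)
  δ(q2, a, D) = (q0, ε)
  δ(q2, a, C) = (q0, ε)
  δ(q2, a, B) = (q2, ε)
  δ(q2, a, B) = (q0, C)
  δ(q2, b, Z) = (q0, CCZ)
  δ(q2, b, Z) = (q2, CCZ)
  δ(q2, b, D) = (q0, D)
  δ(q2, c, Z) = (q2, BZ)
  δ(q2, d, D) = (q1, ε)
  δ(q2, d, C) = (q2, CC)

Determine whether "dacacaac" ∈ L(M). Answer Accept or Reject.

Accept

One accepting computation: (q0, dacacaac, Z) ⊢ (q2, acacaac, BZ) ⊢ (q2, cacaac, Z) ⊢ (q2, acaac, BZ) ⊢ (q2, caac, Z) ⊢ (q2, aac, BZ) ⊢ (q2, ac, Z) ⊢ (q2, c, Z) ⊢ (q2, ε, BZ)
All input consumed and state q2 ∈ F.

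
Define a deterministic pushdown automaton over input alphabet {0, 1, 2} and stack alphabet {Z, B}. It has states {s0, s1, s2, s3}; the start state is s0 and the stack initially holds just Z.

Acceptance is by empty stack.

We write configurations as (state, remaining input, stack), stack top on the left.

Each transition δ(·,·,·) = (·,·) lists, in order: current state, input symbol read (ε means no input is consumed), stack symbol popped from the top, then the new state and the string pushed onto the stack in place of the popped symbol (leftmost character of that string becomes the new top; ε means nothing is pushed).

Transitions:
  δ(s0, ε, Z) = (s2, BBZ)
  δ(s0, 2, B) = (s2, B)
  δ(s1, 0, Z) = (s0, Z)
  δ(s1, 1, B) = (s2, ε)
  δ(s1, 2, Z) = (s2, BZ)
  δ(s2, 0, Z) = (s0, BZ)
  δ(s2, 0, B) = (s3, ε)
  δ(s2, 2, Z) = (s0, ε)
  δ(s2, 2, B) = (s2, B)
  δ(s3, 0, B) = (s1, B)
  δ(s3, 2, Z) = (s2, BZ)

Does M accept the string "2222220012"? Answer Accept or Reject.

Accept

(s0, 2222220012, Z)
  ε-move, top Z: go to s2, push BBZ → (s2, 2222220012, BBZ)
  read 2, top B: go to s2, push B → (s2, 222220012, BBZ)
  read 2, top B: go to s2, push B → (s2, 22220012, BBZ)
  read 2, top B: go to s2, push B → (s2, 2220012, BBZ)
  read 2, top B: go to s2, push B → (s2, 220012, BBZ)
  read 2, top B: go to s2, push B → (s2, 20012, BBZ)
  read 2, top B: go to s2, push B → (s2, 0012, BBZ)
  read 0, top B: go to s3, push ε → (s3, 012, BZ)
  read 0, top B: go to s1, push B → (s1, 12, BZ)
  read 1, top B: go to s2, push ε → (s2, 2, Z)
  read 2, top Z: go to s0, push ε → (s0, ε, ε)
All input consumed and the stack is empty.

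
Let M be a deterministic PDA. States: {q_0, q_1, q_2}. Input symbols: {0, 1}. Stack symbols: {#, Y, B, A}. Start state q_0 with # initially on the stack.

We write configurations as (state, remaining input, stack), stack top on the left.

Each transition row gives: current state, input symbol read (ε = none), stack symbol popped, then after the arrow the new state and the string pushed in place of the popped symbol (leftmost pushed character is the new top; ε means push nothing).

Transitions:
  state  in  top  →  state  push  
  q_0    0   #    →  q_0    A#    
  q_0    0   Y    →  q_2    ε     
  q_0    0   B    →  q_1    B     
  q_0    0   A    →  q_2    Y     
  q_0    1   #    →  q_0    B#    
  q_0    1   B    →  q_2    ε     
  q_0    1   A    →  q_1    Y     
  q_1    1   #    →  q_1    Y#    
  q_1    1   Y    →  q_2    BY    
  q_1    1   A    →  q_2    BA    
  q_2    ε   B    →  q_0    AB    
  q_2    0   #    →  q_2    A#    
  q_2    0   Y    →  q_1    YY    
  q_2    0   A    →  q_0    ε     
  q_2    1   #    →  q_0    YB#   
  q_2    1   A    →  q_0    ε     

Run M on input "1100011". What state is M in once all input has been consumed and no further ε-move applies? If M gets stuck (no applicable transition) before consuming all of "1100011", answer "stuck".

(q_0, 1100011, #)
  read 1, top #: go to q_0, push B# → (q_0, 100011, B#)
  read 1, top B: go to q_2, push ε → (q_2, 00011, #)
  read 0, top #: go to q_2, push A# → (q_2, 0011, A#)
  read 0, top A: go to q_0, push ε → (q_0, 011, #)
  read 0, top #: go to q_0, push A# → (q_0, 11, A#)
  read 1, top A: go to q_1, push Y → (q_1, 1, Y#)
  read 1, top Y: go to q_2, push BY → (q_2, ε, BY#)
  ε-move, top B: go to q_0, push AB → (q_0, ε, ABY#)
All input consumed; M is in state q_0.

q_0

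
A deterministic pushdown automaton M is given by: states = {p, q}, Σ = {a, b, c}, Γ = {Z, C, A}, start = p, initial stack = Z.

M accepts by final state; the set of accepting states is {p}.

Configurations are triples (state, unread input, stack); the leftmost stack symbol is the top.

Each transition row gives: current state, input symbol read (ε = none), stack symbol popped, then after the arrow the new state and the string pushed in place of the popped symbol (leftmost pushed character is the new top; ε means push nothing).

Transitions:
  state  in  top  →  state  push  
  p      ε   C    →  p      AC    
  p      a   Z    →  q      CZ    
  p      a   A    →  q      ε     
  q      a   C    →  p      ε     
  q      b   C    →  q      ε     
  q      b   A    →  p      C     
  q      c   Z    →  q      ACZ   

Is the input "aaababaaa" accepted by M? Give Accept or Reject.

(p, aaababaaa, Z)
  read a, top Z: go to q, push CZ → (q, aababaaa, CZ)
  read a, top C: go to p, push ε → (p, ababaaa, Z)
  read a, top Z: go to q, push CZ → (q, babaaa, CZ)
  read b, top C: go to q, push ε → (q, abaaa, Z)
No transition applies at (q, abaaa, Z); input not fully consumed.

Reject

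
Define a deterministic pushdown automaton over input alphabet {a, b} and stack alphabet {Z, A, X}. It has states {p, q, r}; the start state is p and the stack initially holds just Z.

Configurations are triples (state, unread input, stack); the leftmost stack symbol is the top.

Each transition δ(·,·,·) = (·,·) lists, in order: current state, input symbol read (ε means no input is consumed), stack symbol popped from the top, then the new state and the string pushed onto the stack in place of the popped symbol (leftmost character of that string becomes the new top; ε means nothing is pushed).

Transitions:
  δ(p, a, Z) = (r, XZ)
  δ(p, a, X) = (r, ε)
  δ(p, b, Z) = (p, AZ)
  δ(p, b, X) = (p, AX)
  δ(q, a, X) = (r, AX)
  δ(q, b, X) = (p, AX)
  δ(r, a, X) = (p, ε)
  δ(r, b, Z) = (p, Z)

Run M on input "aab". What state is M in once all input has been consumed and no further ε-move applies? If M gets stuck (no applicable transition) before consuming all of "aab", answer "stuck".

p

(p, aab, Z)
  read a, top Z: go to r, push XZ → (r, ab, XZ)
  read a, top X: go to p, push ε → (p, b, Z)
  read b, top Z: go to p, push AZ → (p, ε, AZ)
All input consumed; M is in state p.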